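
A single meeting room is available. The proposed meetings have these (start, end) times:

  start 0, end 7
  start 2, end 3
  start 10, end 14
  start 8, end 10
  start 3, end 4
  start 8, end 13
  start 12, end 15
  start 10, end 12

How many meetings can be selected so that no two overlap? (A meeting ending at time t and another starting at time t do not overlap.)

Sort by end time and greedily take each interval whose start is ≥ the last chosen end.
Sorted by end: (2,3)  (3,4)  (0,7)  (8,10)  (10,12)  (8,13)  (10,14)  (12,15)
take (2,3); take (3,4); skip (0,7); take (8,10); take (10,12); take (12,15).
Selected 5 meetings.

5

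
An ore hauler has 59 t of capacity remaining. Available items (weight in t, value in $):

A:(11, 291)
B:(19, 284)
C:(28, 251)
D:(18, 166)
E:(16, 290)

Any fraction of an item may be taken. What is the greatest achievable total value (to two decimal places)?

984.89

Greedy by value/weight ratio, highest first.
Order: A (291/11=26.45) > E (290/16=18.12) > B (284/19=14.95) > D (166/18=9.22) > C (251/28=8.96)
Fill: take A (11 @ 291) → take E (16 @ 290) → take B (19 @ 284) → take 13/18 of D → 119.89; 59/59 used.
Total value = 984.89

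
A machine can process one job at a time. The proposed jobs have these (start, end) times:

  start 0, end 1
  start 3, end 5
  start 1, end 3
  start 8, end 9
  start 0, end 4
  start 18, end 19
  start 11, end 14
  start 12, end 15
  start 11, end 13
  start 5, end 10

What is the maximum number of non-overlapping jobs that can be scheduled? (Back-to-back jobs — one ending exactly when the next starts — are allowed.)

Sort by end time and greedily take each interval whose start is ≥ the last chosen end.
By end time: (0,1), (1,3), (0,4), (3,5), (8,9), (5,10), (11,13), (11,14), (12,15), (18,19).
Pick (0,1); next start ≥ 1 → (1,3); next start ≥ 3 → (3,5); next start ≥ 5 → (8,9); next start ≥ 9 → (11,13); next start ≥ 13 → (18,19).
Selected 6 jobs.

6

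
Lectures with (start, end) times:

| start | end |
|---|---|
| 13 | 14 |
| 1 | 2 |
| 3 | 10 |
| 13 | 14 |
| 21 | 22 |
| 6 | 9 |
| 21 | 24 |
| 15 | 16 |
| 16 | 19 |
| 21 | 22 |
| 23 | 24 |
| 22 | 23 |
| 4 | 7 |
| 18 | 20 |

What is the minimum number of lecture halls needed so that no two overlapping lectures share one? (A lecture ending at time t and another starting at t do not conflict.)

3

starts: [1, 3, 4, 6, 13, 13, 15, 16, 18, 21, 21, 21, 22, 23]
ends:   [2, 7, 9, 10, 14, 14, 16, 19, 20, 22, 22, 23, 24, 24]
s1→1 e2→0 s3→1 s4→2 s6→3  — peak 3.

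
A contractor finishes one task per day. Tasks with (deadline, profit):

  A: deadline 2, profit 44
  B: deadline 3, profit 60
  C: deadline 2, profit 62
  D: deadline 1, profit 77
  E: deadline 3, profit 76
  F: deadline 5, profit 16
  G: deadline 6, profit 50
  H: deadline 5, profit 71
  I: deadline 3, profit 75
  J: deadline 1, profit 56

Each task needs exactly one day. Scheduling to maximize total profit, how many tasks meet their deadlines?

By profit: D(d1,77), E(d3,76), I(d3,75), H(d5,71), C(d2,62), B(d3,60), J(d1,56), G(d6,50), A(d2,44), F(d5,16)
D→slot 1; E→slot 3; I→slot 2; H→slot 5; C skipped; B skipped; J skipped; G→slot 6; A skipped; F→slot 4.
6 of 10 scheduled.

6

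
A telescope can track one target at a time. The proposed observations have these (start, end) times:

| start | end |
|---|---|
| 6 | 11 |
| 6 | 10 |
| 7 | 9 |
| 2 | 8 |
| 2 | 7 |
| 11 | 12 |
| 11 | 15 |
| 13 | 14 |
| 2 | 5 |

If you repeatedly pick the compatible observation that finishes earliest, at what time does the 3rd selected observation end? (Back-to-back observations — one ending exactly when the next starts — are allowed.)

Sort by end time and greedily take each interval whose start is ≥ the last chosen end.
By end time: (2,5), (2,7), (2,8), (7,9), (6,10), (6,11), (11,12), (13,14), (11,15).
Pick (2,5); next start ≥ 5 → (7,9); next start ≥ 9 → (11,12); next start ≥ 12 → (13,14).
Selected: (2,5) (7,9) (11,12) (13,14)

12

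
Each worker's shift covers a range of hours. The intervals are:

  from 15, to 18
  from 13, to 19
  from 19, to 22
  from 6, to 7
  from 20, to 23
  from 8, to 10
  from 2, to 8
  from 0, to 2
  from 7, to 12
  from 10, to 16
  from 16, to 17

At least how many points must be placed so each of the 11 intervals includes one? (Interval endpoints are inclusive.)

5

Sort by right endpoint; whenever an interval is uncovered, place a point at its right end.
Sorted: [0,2] [6,7] [2,8] [8,10] [7,12] [10,16] [16,17] [15,18] [13,19] [19,22] [20,23]
{[0,2]} hit by 2; {[6,7],[2,8]} hit by 7; {[8,10],[7,12],[10,16]} hit by 10; {[16,17],[15,18],[13,19]} hit by 17; {[19,22],[20,23]} hit by 22.
Points: 2, 7, 10, 17, 22 (5 total).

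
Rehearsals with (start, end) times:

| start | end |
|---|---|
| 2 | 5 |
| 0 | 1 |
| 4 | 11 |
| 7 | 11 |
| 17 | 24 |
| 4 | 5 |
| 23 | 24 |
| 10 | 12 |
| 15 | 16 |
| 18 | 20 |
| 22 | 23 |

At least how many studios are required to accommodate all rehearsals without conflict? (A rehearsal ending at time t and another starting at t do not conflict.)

3

Count concurrent intervals with a sweep; the peak is the room count.
Events (time:±→running): 0:+→1 1:-→0 2:+→1 4:+→2 4:+→3 … peak 3.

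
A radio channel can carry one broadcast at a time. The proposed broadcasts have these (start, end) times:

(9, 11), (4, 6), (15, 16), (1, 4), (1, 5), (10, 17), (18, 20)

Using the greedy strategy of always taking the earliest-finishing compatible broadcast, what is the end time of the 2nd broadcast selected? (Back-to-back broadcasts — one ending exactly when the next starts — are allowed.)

6

Greedy by earliest finish: after sorting by end time, pick each interval compatible with the last pick.
By end time: (1,4), (1,5), (4,6), (9,11), (15,16), (10,17), (18,20).
Pick (1,4); next start ≥ 4 → (4,6); next start ≥ 6 → (9,11); next start ≥ 11 → (15,16); next start ≥ 16 → (18,20).
Selected: (1,4) (4,6) (9,11) (15,16) (18,20)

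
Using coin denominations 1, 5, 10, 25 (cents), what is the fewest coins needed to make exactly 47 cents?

Use the largest denomination that fits, subtract, and repeat.
47 = 1×25 + 2×10 + 2×1
Total coins = 1 + 2 + 2 = 5

5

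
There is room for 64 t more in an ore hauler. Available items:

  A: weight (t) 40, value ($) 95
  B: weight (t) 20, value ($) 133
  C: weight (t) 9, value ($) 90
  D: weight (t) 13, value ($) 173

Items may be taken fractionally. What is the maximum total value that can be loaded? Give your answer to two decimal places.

Ratios (sorted): D 13.31, C 10.00, B 6.65, A 2.38
take D (13 @ 173); take C (9 @ 90); take B (20 @ 133); take 22/40 of A → 52.25. Capacity used 64/64.
Total value = 448.25

448.25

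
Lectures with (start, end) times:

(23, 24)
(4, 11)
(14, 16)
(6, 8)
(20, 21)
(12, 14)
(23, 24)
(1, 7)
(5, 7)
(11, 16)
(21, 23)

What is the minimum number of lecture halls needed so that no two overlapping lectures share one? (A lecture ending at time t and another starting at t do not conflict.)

starts: [1, 4, 5, 6, 11, 12, 14, 20, 21, 23, 23]
ends:   [7, 7, 8, 11, 14, 16, 16, 21, 23, 24, 24]
s1→1 s4→2 s5→3 s6→4  — peak 4.

4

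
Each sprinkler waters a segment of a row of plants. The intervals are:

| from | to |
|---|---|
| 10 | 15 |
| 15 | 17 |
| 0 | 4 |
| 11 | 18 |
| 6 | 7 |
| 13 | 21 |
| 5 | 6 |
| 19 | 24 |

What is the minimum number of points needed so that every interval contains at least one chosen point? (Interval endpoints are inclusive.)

Process intervals by earliest right end; each time one isn't hit yet, stab at its right endpoint.
By right end: [0,4]  [5,6]  [6,7]  [10,15]  [15,17]  [11,18]  [13,21]  [19,24]
[0,4] uncovered → point at 4; [5,6] uncovered → point at 6; [10,15] uncovered → point at 15; [19,24] uncovered → point at 24.
Points: 4, 6, 15, 24 (4 total).

4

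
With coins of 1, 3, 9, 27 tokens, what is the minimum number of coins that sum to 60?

Use the largest denomination that fits, subtract, and repeat.
60 − 2×27→6 − 2×3→0
Total coins = 2 + 2 = 4

4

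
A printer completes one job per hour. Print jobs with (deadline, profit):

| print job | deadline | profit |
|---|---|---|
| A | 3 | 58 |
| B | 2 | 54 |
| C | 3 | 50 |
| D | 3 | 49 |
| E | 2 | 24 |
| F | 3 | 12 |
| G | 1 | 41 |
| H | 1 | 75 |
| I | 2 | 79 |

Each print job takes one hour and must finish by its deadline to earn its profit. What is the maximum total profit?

212

Take jobs in profit order; each goes to the latest open slot no later than its deadline.
Profit order: I=79 H=75 A=58 B=54 C=50 D=49 G=41 E=24 F=12
Assign: I→slot 2, H→slot 1, A→slot 3, B skipped, C skipped, D skipped, G skipped, E skipped, F skipped.
Slots: [1:H] [2:I] [3:A]
Profit = 75 + 79 + 58 = 212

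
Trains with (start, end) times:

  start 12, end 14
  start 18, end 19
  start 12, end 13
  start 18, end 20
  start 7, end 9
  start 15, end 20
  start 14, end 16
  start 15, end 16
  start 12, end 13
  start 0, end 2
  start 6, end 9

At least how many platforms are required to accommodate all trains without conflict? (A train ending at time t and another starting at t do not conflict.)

The answer is the maximum number of intervals overlapping at any instant.
starts: [0, 6, 7, 12, 12, 12, 14, 15, 15, 18, 18]
ends:   [2, 9, 9, 13, 13, 14, 16, 16, 19, 20, 20]
s0→1 e2→0 s6→1 s7→2 e9→1 e9→0 s12→1 s12→2 s12→3  — peak 3.

3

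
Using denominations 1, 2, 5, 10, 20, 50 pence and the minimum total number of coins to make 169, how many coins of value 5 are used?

169 − 3×50→19 − 1×10→9 − 1×5→4 − 2×2→0
Count of 5: 1

1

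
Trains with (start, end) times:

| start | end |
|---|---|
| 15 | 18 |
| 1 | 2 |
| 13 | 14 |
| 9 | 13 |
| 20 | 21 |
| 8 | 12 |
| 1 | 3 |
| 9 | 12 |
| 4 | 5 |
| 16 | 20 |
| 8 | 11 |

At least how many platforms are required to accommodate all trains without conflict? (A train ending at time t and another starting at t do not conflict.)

4

Events (time:±→running): 1:+→1 1:+→2 2:-→1 3:-→0 4:+→1 5:-→0 8:+→1 8:+→2 9:+→3 9:+→4 … peak 4.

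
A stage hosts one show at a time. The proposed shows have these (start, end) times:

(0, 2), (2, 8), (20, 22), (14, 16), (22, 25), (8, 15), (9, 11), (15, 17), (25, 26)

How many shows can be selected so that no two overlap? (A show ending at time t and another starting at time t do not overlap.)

7

Sort by end time and greedily take each interval whose start is ≥ the last chosen end.
By end time: (0,2), (2,8), (9,11), (8,15), (14,16), (15,17), (20,22), (22,25), (25,26).
Pick (0,2); next start ≥ 2 → (2,8); next start ≥ 8 → (9,11); next start ≥ 11 → (14,16); next start ≥ 16 → (20,22); next start ≥ 22 → (22,25); next start ≥ 25 → (25,26).
Selected 7 shows.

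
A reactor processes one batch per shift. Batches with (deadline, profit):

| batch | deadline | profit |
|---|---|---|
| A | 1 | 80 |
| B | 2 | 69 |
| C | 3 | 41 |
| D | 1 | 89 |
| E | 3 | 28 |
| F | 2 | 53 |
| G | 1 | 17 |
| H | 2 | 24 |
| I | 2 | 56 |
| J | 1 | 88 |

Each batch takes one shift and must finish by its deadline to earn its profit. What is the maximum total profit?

199

By profit: D(d1,89), J(d1,88), A(d1,80), B(d2,69), I(d2,56), F(d2,53), C(d3,41), E(d3,28), H(d2,24), G(d1,17)
D→slot 1; J skipped; A skipped; B→slot 2; I skipped; F skipped; C→slot 3; E skipped; H skipped; G skipped.
Profit = 89 + 69 + 41 = 199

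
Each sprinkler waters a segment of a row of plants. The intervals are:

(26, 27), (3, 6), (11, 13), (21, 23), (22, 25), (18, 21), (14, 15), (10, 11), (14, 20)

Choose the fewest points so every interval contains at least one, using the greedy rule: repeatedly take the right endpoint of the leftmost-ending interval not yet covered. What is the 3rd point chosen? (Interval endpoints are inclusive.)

Sorted: [3,6] [10,11] [11,13] [14,15] [14,20] [18,21] [21,23] [22,25] [26,27]
{[3,6]} hit by 6; {[10,11],[11,13]} hit by 11; {[14,15],[14,20]} hit by 15; {[18,21],[21,23]} hit by 21; {[22,25]} hit by 25; {[26,27]} hit by 27.
Points: 6, 11, 15, 21, 25, 27 (6 total).

15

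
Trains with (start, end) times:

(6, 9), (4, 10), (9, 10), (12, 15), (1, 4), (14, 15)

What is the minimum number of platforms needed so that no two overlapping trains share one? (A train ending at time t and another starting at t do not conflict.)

starts: [1, 4, 6, 9, 12, 14]
ends:   [4, 9, 10, 10, 15, 15]
s1→1 e4→0 s4→1 s6→2  — peak 2.

2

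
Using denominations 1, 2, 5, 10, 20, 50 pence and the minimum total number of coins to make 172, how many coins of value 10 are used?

0

172 = 3×50 + 1×20 + 1×2
Count of 10: 0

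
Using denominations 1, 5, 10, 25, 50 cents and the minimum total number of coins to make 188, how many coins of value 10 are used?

Greedy: take as many of the largest coin as possible, then repeat with the remainder.
188 = 3×50 + 1×25 + 1×10 + 3×1
Count of 10: 1

1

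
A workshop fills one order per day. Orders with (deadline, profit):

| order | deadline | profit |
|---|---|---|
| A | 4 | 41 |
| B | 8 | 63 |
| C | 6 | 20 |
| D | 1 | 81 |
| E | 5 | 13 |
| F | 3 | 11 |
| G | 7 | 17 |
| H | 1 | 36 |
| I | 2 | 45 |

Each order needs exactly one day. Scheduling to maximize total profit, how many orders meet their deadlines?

8

Take jobs in profit order; each goes to the latest open slot no later than its deadline.
Profit order: D=81 B=63 I=45 A=41 H=36 C=20 G=17 E=13 F=11
Assign: D→slot 1, B→slot 8, I→slot 2, A→slot 4, H skipped, C→slot 6, G→slot 7, E→slot 5, F→slot 3.
Slots: [1:D] [2:I] [3:F] [4:A] [5:E] [6:C] [7:G] [8:B]
8 of 9 scheduled.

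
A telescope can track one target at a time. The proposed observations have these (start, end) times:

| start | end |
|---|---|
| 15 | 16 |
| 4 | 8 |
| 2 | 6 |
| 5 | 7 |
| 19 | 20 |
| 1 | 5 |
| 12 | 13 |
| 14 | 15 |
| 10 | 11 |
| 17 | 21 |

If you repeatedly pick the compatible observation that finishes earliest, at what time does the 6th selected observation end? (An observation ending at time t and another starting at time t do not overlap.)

By end time: (1,5), (2,6), (5,7), (4,8), (10,11), (12,13), (14,15), (15,16), (19,20), (17,21).
Pick (1,5); next start ≥ 5 → (5,7); next start ≥ 7 → (10,11); next start ≥ 11 → (12,13); next start ≥ 13 → (14,15); next start ≥ 15 → (15,16); next start ≥ 16 → (19,20).
Selected: (1,5) (5,7) (10,11) (12,13) (14,15) (15,16) (19,20)

16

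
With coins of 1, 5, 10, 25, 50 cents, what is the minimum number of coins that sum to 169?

9

Use the largest denomination that fits, subtract, and repeat.
169 − 3×50→19 − 1×10→9 − 1×5→4 − 4×1→0
Total coins = 3 + 1 + 1 + 4 = 9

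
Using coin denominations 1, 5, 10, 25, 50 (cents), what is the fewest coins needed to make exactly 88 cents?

6

Use the largest denomination that fits, subtract, and repeat.
88 − 1×50→38 − 1×25→13 − 1×10→3 − 3×1→0
Total coins = 1 + 1 + 1 + 3 = 6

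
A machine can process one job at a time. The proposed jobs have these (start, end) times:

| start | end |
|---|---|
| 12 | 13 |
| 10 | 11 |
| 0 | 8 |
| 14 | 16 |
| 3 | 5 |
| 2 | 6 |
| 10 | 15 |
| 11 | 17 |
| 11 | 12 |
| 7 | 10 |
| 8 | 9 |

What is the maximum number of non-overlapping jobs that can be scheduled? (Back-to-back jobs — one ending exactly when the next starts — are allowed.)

Sort by end time and greedily take each interval whose start is ≥ the last chosen end.
Sorted by end: (3,5)  (2,6)  (0,8)  (8,9)  (7,10)  (10,11)  (11,12)  (12,13)  (10,15)  (14,16)  (11,17)
take (3,5); skip (0,8); take (8,9); take (10,11); take (11,12); take (12,13); take (14,16).
Selected 6 jobs.

6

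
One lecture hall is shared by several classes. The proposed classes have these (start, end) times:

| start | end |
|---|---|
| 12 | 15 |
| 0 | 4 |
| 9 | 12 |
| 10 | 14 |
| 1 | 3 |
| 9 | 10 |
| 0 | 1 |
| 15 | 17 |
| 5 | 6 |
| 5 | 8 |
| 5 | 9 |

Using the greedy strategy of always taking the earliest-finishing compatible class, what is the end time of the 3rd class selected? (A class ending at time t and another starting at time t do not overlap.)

By end time: (0,1), (1,3), (0,4), (5,6), (5,8), (5,9), (9,10), (9,12), (10,14), (12,15), (15,17).
Pick (0,1); next start ≥ 1 → (1,3); next start ≥ 3 → (5,6); next start ≥ 6 → (9,10); next start ≥ 10 → (10,14); next start ≥ 14 → (15,17).
Selected: (0,1) (1,3) (5,6) (9,10) (10,14) (15,17)

6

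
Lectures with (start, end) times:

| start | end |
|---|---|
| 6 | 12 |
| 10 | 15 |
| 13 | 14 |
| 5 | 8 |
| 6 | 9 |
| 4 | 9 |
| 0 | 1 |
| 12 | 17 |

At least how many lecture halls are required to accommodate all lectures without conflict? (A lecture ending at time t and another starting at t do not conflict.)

The answer is the maximum number of intervals overlapping at any instant.
starts: [0, 4, 5, 6, 6, 10, 12, 13]
ends:   [1, 8, 9, 9, 12, 14, 15, 17]
s0→1 e1→0 s4→1 s5→2 s6→3 s6→4  — peak 4.

4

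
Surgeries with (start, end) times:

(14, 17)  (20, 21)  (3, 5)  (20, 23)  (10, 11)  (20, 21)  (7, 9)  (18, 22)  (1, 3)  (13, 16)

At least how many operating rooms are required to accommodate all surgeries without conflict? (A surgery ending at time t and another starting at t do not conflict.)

Events (time:±→running): 1:+→1 3:-→0 3:+→1 5:-→0 7:+→1 9:-→0 10:+→1 11:-→0 13:+→1 14:+→2 16:-→1 17:-→0 18:+→1 20:+→2 20:+→3 20:+→4 … peak 4.

4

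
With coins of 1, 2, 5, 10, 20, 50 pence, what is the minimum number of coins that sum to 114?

114 − 2×50→14 − 1×10→4 − 2×2→0
Total coins = 2 + 1 + 2 = 5

5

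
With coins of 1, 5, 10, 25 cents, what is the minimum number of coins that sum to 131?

7

Use the largest denomination that fits, subtract, and repeat.
131 − 5×25→6 − 1×5→1 − 1×1→0
Total coins = 5 + 1 + 1 = 7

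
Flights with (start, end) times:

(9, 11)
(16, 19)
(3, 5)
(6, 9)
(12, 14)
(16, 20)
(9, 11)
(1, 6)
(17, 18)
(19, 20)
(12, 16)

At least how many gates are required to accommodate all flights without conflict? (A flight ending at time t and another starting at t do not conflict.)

The answer is the maximum number of intervals overlapping at any instant.
starts: [1, 3, 6, 9, 9, 12, 12, 16, 16, 17, 19]
ends:   [5, 6, 9, 11, 11, 14, 16, 18, 19, 20, 20]
s1→1 s3→2 e5→1 e6→0 s6→1 e9→0 s9→1 s9→2 e11→1 e11→0 s12→1 s12→2 e14→1 e16→0 s16→1 s16→2 s17→3  — peak 3.

3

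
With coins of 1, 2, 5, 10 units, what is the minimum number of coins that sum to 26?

4

26 = 2×10 + 1×5 + 1×1
Total coins = 2 + 1 + 1 = 4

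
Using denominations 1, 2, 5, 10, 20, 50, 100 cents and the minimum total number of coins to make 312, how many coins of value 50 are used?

312 = 3×100 + 1×10 + 1×2
Count of 50: 0

0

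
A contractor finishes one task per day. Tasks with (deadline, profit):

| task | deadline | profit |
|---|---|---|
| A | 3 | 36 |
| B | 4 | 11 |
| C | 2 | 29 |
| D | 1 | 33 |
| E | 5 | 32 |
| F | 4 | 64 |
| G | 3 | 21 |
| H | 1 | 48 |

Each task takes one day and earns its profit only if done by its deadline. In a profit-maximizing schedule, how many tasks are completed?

Sort by profit descending; place each in the latest free slot ≤ its deadline.
By profit: F(d4,64), H(d1,48), A(d3,36), D(d1,33), E(d5,32), C(d2,29), G(d3,21), B(d4,11)
F→slot 4; H→slot 1; A→slot 3; D skipped; E→slot 5; C→slot 2; G skipped; B skipped.
5 of 8 scheduled.

5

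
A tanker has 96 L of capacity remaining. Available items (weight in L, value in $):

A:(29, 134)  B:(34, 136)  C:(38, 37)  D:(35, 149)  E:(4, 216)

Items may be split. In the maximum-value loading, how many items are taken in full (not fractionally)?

3

Greedy by value/weight ratio, highest first.
Ratios (sorted): E 54.00, A 4.62, D 4.26, B 4.00, C 0.97
take E (4 @ 216); take A (29 @ 134); take D (35 @ 149); take 28/34 of B → 112.00. Capacity used 96/96.
3 item(s) taken whole; one partial (take 28/34 of B).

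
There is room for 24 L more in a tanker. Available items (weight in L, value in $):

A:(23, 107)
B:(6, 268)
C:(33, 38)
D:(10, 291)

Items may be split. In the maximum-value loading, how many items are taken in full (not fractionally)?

Sort by value per unit weight and fill in that order.
Ratios (sorted): B 44.67, D 29.10, A 4.65, C 1.15
take B (6 @ 268); take D (10 @ 291); take 8/23 of A → 37.22. Capacity used 24/24.
2 item(s) taken whole; one partial (take 8/23 of A).

2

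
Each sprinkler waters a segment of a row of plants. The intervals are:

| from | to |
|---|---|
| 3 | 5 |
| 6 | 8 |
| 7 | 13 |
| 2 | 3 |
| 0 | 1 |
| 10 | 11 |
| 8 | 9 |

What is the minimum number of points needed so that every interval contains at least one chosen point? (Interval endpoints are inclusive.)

4

Process intervals by earliest right end; each time one isn't hit yet, stab at its right endpoint.
Sorted: [0,1] [2,3] [3,5] [6,8] [8,9] [10,11] [7,13]
{[0,1]} hit by 1; {[2,3],[3,5]} hit by 3; {[6,8],[8,9]} hit by 8; {[10,11],[7,13]} hit by 11.
Points: 1, 3, 8, 11 (4 total).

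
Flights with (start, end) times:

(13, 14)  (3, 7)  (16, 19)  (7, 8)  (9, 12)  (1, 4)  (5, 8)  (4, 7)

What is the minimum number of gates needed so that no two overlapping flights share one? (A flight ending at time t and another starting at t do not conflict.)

3

Count concurrent intervals with a sweep; the peak is the room count.
Events (time:±→running): 1:+→1 3:+→2 4:-→1 4:+→2 5:+→3 … peak 3.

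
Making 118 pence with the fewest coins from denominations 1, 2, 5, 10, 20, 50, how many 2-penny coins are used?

Use the largest denomination that fits, subtract, and repeat.
118 = 2×50 + 1×10 + 1×5 + 1×2 + 1×1
Count of 2: 1

1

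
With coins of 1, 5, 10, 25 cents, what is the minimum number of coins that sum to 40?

40 − 1×25→15 − 1×10→5 − 1×5→0
Total coins = 1 + 1 + 1 = 3

3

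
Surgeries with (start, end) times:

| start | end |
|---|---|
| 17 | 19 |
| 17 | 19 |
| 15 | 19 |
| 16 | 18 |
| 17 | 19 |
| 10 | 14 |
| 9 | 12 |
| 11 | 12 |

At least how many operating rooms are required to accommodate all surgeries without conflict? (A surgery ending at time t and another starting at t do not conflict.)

Events (time:±→running): 9:+→1 10:+→2 11:+→3 12:-→2 12:-→1 14:-→0 15:+→1 16:+→2 17:+→3 17:+→4 17:+→5 … peak 5.

5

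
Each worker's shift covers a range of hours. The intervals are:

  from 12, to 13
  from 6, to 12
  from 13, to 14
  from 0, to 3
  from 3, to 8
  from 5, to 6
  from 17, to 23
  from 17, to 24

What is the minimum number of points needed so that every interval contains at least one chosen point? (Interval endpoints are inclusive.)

Process intervals by earliest right end; each time one isn't hit yet, stab at its right endpoint.
By right end: [0,3]  [5,6]  [3,8]  [6,12]  [12,13]  [13,14]  [17,23]  [17,24]
[0,3] uncovered → point at 3; [5,6] uncovered → point at 6; [12,13] uncovered → point at 13; [17,23] uncovered → point at 23.
Points: 3, 6, 13, 23 (4 total).

4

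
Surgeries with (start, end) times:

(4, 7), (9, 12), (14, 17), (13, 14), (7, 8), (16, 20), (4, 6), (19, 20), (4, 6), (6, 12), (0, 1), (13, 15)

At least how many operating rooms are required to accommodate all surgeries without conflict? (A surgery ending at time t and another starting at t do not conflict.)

3

starts: [0, 4, 4, 4, 6, 7, 9, 13, 13, 14, 16, 19]
ends:   [1, 6, 6, 7, 8, 12, 12, 14, 15, 17, 20, 20]
s0→1 e1→0 s4→1 s4→2 s4→3  — peak 3.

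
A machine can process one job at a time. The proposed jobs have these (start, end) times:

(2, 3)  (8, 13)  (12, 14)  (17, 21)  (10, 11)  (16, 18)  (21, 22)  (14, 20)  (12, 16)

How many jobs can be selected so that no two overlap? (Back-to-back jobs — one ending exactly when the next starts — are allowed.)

5

By end time: (2,3), (10,11), (8,13), (12,14), (12,16), (16,18), (14,20), (17,21), (21,22).
Pick (2,3); next start ≥ 3 → (10,11); next start ≥ 11 → (12,14); next start ≥ 14 → (16,18); next start ≥ 18 → (21,22).
Selected 5 jobs.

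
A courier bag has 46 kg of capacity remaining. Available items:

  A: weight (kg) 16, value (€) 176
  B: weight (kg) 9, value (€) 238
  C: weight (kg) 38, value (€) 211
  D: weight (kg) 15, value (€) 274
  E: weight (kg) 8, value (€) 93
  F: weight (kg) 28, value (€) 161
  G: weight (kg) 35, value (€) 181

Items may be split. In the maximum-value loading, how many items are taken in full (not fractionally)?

3

Sort by value per unit weight and fill in that order.
Ratios (sorted): B 26.44, D 18.27, E 11.62, A 11.00, F 5.75, C 5.55, G 5.17
take B (9 @ 238); take D (15 @ 274); take E (8 @ 93); take 14/16 of A → 154.00. Capacity used 46/46.
3 item(s) taken whole; one partial (take 14/16 of A).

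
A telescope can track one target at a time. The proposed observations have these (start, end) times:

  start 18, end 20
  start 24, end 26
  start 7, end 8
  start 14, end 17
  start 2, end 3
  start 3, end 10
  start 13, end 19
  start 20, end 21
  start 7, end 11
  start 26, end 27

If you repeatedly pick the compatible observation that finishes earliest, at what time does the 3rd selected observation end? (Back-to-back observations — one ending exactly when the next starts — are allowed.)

Order by finish time; keep every interval that doesn't clash with the previous kept one.
By end time: (2,3), (7,8), (3,10), (7,11), (14,17), (13,19), (18,20), (20,21), (24,26), (26,27).
Pick (2,3); next start ≥ 3 → (7,8); next start ≥ 8 → (14,17); next start ≥ 17 → (18,20); next start ≥ 20 → (20,21); next start ≥ 21 → (24,26); next start ≥ 26 → (26,27).
Selected: (2,3) (7,8) (14,17) (18,20) (20,21) (24,26) (26,27)

17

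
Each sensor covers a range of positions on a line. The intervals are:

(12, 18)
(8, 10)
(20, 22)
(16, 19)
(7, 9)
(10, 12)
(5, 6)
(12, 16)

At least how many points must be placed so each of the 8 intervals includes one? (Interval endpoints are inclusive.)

Sort by right endpoint; whenever an interval is uncovered, place a point at its right end.
Sorted: [5,6] [7,9] [8,10] [10,12] [12,16] [12,18] [16,19] [20,22]
{[5,6]} hit by 6; {[7,9],[8,10]} hit by 9; {[10,12],[12,16],[12,18]} hit by 12; {[16,19]} hit by 19; {[20,22]} hit by 22.
Points: 6, 9, 12, 19, 22 (5 total).

5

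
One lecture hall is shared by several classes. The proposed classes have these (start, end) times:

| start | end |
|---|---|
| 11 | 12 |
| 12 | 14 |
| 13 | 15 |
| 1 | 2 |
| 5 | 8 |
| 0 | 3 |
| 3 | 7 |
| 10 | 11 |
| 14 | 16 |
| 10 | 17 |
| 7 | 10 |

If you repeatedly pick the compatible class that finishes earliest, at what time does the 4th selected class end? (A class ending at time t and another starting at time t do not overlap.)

Greedy by earliest finish: after sorting by end time, pick each interval compatible with the last pick.
By end time: (1,2), (0,3), (3,7), (5,8), (7,10), (10,11), (11,12), (12,14), (13,15), (14,16), (10,17).
Pick (1,2); next start ≥ 2 → (3,7); next start ≥ 7 → (7,10); next start ≥ 10 → (10,11); next start ≥ 11 → (11,12); next start ≥ 12 → (12,14); next start ≥ 14 → (14,16).
Selected: (1,2) (3,7) (7,10) (10,11) (11,12) (12,14) (14,16)

11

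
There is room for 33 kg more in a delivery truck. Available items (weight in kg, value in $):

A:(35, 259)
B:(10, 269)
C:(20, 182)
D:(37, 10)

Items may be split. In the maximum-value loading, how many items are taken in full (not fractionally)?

2

Ratios (sorted): B 26.90, C 9.10, A 7.40, D 0.27
take B (10 @ 269); take C (20 @ 182); take 3/35 of A → 22.20. Capacity used 33/33.
2 item(s) taken whole; one partial (take 3/35 of A).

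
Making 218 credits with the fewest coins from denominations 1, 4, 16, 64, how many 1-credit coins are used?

2

Use the largest denomination that fits, subtract, and repeat.
218 = 3×64 + 1×16 + 2×4 + 2×1
Count of 1: 2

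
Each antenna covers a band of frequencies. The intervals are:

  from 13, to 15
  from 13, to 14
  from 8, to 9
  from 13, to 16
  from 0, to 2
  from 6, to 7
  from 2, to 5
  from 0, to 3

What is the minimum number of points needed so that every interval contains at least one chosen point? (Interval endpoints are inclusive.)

Sort by right endpoint; whenever an interval is uncovered, place a point at its right end.
By right end: [0,2]  [0,3]  [2,5]  [6,7]  [8,9]  [13,14]  [13,15]  [13,16]
[0,2] uncovered → point at 2; [6,7] uncovered → point at 7; [8,9] uncovered → point at 9; [13,14] uncovered → point at 14.
Points: 2, 7, 9, 14 (4 total).

4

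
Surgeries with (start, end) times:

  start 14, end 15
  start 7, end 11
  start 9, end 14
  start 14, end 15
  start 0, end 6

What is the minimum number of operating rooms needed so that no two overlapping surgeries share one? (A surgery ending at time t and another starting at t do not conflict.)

2

The answer is the maximum number of intervals overlapping at any instant.
Events (time:±→running): 0:+→1 6:-→0 7:+→1 9:+→2 … peak 2.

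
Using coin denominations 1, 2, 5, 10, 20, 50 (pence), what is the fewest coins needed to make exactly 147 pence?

6

147 = 2×50 + 2×20 + 1×5 + 1×2
Total coins = 2 + 2 + 1 + 1 = 6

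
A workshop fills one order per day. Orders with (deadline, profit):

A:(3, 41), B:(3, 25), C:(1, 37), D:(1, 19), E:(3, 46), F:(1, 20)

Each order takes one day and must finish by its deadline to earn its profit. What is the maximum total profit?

124

Sort by profit descending; place each in the latest free slot ≤ its deadline.
By profit: E(d3,46), A(d3,41), C(d1,37), B(d3,25), F(d1,20), D(d1,19)
E→slot 3; A→slot 2; C→slot 1; B skipped; F skipped; D skipped.
Profit = 37 + 41 + 46 = 124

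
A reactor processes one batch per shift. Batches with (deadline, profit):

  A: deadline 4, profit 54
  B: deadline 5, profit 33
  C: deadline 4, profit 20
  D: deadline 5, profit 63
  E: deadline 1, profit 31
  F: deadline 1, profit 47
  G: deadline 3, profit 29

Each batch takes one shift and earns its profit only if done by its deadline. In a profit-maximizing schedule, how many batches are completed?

5

Profit order: D=63 A=54 F=47 B=33 E=31 G=29 C=20
Assign: D→slot 5, A→slot 4, F→slot 1, B→slot 3, E skipped, G→slot 2, C skipped.
Slots: [1:F] [2:G] [3:B] [4:A] [5:D]
5 of 7 scheduled.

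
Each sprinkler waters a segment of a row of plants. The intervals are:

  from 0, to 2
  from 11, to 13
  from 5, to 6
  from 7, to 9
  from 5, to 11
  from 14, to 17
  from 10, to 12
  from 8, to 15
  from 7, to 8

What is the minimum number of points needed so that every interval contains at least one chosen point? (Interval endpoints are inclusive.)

Sort by right endpoint; whenever an interval is uncovered, place a point at its right end.
By right end: [0,2]  [5,6]  [7,8]  [7,9]  [5,11]  [10,12]  [11,13]  [8,15]  [14,17]
[0,2] uncovered → point at 2; [5,6] uncovered → point at 6; [7,8] uncovered → point at 8; [10,12] uncovered → point at 12; [14,17] uncovered → point at 17.
Points: 2, 6, 8, 12, 17 (5 total).

5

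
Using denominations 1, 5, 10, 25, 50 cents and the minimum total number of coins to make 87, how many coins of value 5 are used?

0

Greedy: take as many of the largest coin as possible, then repeat with the remainder.
87 − 1×50→37 − 1×25→12 − 1×10→2 − 2×1→0
Count of 5: 0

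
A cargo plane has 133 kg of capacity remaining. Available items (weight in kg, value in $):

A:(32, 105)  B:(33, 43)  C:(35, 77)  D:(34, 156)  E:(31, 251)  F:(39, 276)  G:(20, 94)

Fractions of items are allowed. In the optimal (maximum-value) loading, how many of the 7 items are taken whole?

4

Sort by value per unit weight and fill in that order.
Ratios (sorted): E 8.10, F 7.08, G 4.70, D 4.59, A 3.28, C 2.20, B 1.30
take E (31 @ 251); take F (39 @ 276); take G (20 @ 94); take D (34 @ 156); take 9/32 of A → 29.53. Capacity used 133/133.
4 item(s) taken whole; one partial (take 9/32 of A).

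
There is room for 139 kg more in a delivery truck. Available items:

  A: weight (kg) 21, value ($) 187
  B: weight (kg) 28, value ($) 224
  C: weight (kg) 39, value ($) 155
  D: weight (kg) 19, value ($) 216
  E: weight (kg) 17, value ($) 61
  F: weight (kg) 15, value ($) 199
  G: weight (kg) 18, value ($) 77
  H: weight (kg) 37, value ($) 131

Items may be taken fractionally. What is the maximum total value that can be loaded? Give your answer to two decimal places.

Sort by value per unit weight and fill in that order.
Ratios (sorted): F 13.27, D 11.37, A 8.90, B 8.00, G 4.28, C 3.97, E 3.59, H 3.54
take F (15 @ 199); take D (19 @ 216); take A (21 @ 187); take B (28 @ 224); take G (18 @ 77); take 38/39 of C → 151.03. Capacity used 139/139.
Total value = 1054.03

1054.03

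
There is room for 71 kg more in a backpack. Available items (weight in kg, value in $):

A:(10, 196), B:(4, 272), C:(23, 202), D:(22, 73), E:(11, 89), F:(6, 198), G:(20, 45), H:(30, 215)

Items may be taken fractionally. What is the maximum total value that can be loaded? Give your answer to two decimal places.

1078.83

Sort by value per unit weight and fill in that order.
Ratios (sorted): B 68.00, F 33.00, A 19.60, C 8.78, E 8.09, H 7.17, D 3.32, G 2.25
take B (4 @ 272); take F (6 @ 198); take A (10 @ 196); take C (23 @ 202); take E (11 @ 89); take 17/30 of H → 121.83. Capacity used 71/71.
Total value = 1078.83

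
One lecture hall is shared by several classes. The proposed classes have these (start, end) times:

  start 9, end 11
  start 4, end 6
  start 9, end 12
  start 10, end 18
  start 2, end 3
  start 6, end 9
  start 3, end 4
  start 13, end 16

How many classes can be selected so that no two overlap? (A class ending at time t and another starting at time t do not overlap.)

6

Sort by end time and greedily take each interval whose start is ≥ the last chosen end.
Sorted by end: (2,3)  (3,4)  (4,6)  (6,9)  (9,11)  (9,12)  (13,16)  (10,18)
take (2,3); take (3,4); take (4,6); take (6,9); take (9,11); skip (9,12); take (13,16).
Selected 6 classes.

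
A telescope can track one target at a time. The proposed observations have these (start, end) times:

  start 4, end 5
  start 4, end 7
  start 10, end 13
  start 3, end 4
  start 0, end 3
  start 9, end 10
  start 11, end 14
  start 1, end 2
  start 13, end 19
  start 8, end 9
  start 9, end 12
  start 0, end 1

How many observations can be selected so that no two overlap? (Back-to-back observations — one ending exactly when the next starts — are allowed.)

Sorted by end: (0,1)  (1,2)  (0,3)  (3,4)  (4,5)  (4,7)  (8,9)  (9,10)  (9,12)  (10,13)  (11,14)  (13,19)
take (0,1); take (1,2); skip (0,3); take (3,4); take (4,5); skip (4,7); take (8,9); take (9,10); skip (9,12); take (10,13); skip (11,14); take (13,19).
Selected 8 observations.

8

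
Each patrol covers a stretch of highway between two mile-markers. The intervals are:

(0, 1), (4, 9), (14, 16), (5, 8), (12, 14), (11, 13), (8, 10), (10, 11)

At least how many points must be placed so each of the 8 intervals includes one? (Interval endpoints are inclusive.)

Sort by right endpoint; whenever an interval is uncovered, place a point at its right end.
Sorted: [0,1] [5,8] [4,9] [8,10] [10,11] [11,13] [12,14] [14,16]
{[0,1]} hit by 1; {[5,8],[4,9],[8,10]} hit by 8; {[10,11],[11,13]} hit by 11; {[12,14],[14,16]} hit by 14.
Points: 1, 8, 11, 14 (4 total).

4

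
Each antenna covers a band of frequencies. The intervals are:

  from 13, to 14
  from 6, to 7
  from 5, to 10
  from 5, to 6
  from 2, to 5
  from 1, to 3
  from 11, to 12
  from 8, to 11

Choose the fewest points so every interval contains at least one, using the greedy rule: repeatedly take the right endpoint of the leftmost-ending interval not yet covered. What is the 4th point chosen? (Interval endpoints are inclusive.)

By right end: [1,3]  [2,5]  [5,6]  [6,7]  [5,10]  [8,11]  [11,12]  [13,14]
[1,3] uncovered → point at 3; [5,6] uncovered → point at 6; [8,11] uncovered → point at 11; [13,14] uncovered → point at 14.
Points: 3, 6, 11, 14 (4 total).

14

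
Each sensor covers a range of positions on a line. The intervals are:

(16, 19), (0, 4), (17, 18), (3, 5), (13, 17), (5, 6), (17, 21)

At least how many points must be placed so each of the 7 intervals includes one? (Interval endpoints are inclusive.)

3

Sort by right endpoint; whenever an interval is uncovered, place a point at its right end.
Sorted: [0,4] [3,5] [5,6] [13,17] [17,18] [16,19] [17,21]
{[0,4],[3,5]} hit by 4; {[5,6]} hit by 6; {[13,17],[17,18],[16,19],[17,21]} hit by 17.
Points: 4, 6, 17 (3 total).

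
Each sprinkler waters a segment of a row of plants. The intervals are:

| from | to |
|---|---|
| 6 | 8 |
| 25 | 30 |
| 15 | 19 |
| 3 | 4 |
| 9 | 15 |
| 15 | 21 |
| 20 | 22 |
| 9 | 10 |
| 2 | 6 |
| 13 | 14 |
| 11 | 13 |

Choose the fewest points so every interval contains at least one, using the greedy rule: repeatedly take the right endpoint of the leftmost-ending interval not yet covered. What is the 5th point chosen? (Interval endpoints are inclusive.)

By right end: [3,4]  [2,6]  [6,8]  [9,10]  [11,13]  [13,14]  [9,15]  [15,19]  [15,21]  [20,22]  [25,30]
[3,4] uncovered → point at 4; [6,8] uncovered → point at 8; [9,10] uncovered → point at 10; [11,13] uncovered → point at 13; [15,19] uncovered → point at 19; [20,22] uncovered → point at 22; [25,30] uncovered → point at 30.
Points: 4, 8, 10, 13, 19, 22, 30 (7 total).

19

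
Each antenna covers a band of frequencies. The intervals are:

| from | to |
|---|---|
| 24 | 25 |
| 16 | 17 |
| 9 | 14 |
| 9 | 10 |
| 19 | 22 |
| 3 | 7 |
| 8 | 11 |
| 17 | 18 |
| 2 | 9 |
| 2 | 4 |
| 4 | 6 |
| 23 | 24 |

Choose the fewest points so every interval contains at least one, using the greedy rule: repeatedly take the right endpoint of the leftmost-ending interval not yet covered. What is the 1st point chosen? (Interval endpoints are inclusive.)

4

By right end: [2,4]  [4,6]  [3,7]  [2,9]  [9,10]  [8,11]  [9,14]  [16,17]  [17,18]  [19,22]  [23,24]  [24,25]
[2,4] uncovered → point at 4; [9,10] uncovered → point at 10; [16,17] uncovered → point at 17; [19,22] uncovered → point at 22; [23,24] uncovered → point at 24.
Points: 4, 10, 17, 22, 24 (5 total).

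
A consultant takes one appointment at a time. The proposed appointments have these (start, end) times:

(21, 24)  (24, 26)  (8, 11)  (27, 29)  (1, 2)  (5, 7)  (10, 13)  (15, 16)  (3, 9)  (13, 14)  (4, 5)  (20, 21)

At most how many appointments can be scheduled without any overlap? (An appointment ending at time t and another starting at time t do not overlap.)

Greedy by earliest finish: after sorting by end time, pick each interval compatible with the last pick.
By end time: (1,2), (4,5), (5,7), (3,9), (8,11), (10,13), (13,14), (15,16), (20,21), (21,24), (24,26), (27,29).
Pick (1,2); next start ≥ 2 → (4,5); next start ≥ 5 → (5,7); next start ≥ 7 → (8,11); next start ≥ 11 → (13,14); next start ≥ 14 → (15,16); next start ≥ 16 → (20,21); next start ≥ 21 → (21,24); next start ≥ 24 → (24,26); next start ≥ 26 → (27,29).
Selected 10 appointments.

10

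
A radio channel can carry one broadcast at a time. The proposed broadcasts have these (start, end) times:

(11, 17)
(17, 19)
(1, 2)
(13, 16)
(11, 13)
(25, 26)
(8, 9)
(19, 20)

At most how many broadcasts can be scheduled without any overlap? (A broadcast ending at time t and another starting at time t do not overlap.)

By end time: (1,2), (8,9), (11,13), (13,16), (11,17), (17,19), (19,20), (25,26).
Pick (1,2); next start ≥ 2 → (8,9); next start ≥ 9 → (11,13); next start ≥ 13 → (13,16); next start ≥ 16 → (17,19); next start ≥ 19 → (19,20); next start ≥ 20 → (25,26).
Selected 7 broadcasts.

7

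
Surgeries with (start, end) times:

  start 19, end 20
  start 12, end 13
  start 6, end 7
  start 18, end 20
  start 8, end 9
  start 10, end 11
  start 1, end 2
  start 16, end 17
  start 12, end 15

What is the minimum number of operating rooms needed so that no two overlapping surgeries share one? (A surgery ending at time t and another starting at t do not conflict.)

The answer is the maximum number of intervals overlapping at any instant.
Events (time:±→running): 1:+→1 2:-→0 6:+→1 7:-→0 8:+→1 9:-→0 10:+→1 11:-→0 12:+→1 12:+→2 … peak 2.

2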